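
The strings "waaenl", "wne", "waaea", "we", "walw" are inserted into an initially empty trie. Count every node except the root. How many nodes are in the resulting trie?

Count nodes per top-level branch (shared prefixes stored once):
  'w'-branch (waaea, waaenl, walw, we, wne): 12 nodes
Sum: 12

12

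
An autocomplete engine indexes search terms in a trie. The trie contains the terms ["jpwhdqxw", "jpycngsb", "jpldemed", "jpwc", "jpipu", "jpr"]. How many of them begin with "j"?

Walk to "j"; the words in its subtree are exactly those with that prefix.
Matches: "jpipu", "jpldemed", "jpr", "jpwc", "jpwhdqxw", "jpycngsb"
Count: 6

6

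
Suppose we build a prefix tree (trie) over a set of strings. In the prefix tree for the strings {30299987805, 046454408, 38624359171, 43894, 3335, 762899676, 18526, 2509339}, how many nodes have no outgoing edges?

8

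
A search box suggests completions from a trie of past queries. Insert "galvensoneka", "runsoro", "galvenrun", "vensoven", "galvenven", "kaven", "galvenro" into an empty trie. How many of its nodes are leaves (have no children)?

A leaf is a node with no children — equivalently, the end of a word that is not a proper prefix of any other stored word.
Those words: "galvenro", "galvenrun", "galvensoneka", "galvenven", "kaven", "runsoro", "vensoven"
Leaf count: 7

7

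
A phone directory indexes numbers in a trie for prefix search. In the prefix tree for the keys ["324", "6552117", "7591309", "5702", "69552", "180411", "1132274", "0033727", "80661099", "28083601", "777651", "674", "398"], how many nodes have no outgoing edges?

13

A leaf is a node with no children — equivalently, the end of a word that is not a proper prefix of any other stored word.
Those words: "0033727", "1132274", "180411", "28083601", "324", "398", "5702", "6552117", "674", "69552", "7591309", "777651", "80661099"
Leaf count: 13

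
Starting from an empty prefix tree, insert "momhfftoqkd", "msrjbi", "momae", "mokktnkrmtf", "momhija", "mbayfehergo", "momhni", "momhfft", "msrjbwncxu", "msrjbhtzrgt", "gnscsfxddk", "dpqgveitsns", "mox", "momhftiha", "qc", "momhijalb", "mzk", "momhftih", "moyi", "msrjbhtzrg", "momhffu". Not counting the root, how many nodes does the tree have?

88

Count nodes per top-level branch (shared prefixes stored once):
  'd'-branch (dpqgveitsns): 11 nodes
  'g'-branch (gnscsfxddk): 10 nodes
  'm'-branch (mbayfehergo, mokktnkrmtf, momae, momhfft, momhfftoqkd, momhffu, momhftih, momhftiha, momhija, momhijalb, momhni, mox, moyi, msrjbhtzrg, msrjbhtzrgt, msrjbi, msrjbwncxu, mzk): 65 nodes
  'q'-branch (qc): 2 nodes
Sum: 88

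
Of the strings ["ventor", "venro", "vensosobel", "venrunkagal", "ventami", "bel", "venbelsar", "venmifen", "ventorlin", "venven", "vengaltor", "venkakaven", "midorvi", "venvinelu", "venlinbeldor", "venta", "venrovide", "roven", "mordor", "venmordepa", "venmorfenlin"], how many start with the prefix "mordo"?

Filter for entries beginning with "mordo":
Matches: "mordor"
Count: 1

1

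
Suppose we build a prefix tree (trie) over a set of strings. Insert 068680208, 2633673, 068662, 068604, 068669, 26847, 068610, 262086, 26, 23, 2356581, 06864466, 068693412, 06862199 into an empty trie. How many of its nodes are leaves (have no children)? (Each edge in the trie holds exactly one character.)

A leaf is a node with no children — equivalently, the end of a word that is not a proper prefix of any other stored word.
Those words: "068604", "068610", "06862199", "06864466", "068662", "068669", "068680208", "068693412", "2356581", "262086", "2633673", "26847"
Leaf count: 12

12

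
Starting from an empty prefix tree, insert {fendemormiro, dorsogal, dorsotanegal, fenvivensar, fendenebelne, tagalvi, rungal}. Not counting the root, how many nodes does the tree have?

55

Trace insertions, counting only characters that open a new branch:
  "fendemormiro" → 12 new (f, e, n, d, e, m, o, r, m, i, r, o)
  "dorsogal" → 8 new (d, o, r, s, o, g, a, l)
  "dorsotanegal" → prefix "dorso" already present; 7 new (t, a, n, e, g, a, l)
  "fenvivensar" → prefix "fen" already present; 8 new (v, i, v, e, n, s, a, r)
  "fendenebelne" → prefix "fende" already present; 7 new (n, e, b, e, l, n, e)
  "tagalvi" → 7 new (t, a, g, a, l, v, i)
  "rungal" → 6 new (r, u, n, g, a, l)
Total nodes = 12 + 8 + 7 + 8 + 7 + 7 + 6 = 55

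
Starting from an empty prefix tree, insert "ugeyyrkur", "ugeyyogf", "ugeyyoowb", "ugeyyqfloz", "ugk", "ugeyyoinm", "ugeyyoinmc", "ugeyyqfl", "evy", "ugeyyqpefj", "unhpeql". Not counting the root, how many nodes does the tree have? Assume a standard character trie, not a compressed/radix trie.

Count nodes per top-level branch (shared prefixes stored once):
  'e'-branch (evy): 3 nodes
  'u'-branch (ugeyyogf, ugeyyoinm, ugeyyoinmc, ugeyyoowb, ugeyyqfl, ugeyyqfloz, ugeyyqpefj, ugeyyrkur, ugk, unhpeql): 35 nodes
Sum: 38

38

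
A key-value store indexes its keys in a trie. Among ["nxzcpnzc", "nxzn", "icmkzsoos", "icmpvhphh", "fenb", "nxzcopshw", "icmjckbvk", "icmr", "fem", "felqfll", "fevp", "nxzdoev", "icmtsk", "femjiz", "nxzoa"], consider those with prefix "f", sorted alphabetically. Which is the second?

fem

Words with prefix "f", in lexicographic order: "felqfll", "fem", "femjiz", "fenb", "fevp"
Position 2: fem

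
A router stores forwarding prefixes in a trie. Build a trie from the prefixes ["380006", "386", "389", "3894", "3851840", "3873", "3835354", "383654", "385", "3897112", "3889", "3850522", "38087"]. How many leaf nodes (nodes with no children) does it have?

11

Leaves are exactly the stored words that no other stored word extends.
Those words: "380006", "38087", "3835354", "383654", "3850522", "3851840", "386", "3873", "3889", "3894", "3897112"
Leaf count: 11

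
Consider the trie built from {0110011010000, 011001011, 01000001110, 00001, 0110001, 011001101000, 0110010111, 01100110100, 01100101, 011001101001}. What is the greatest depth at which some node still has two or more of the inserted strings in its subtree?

12

Look for the deepest trie node that still has at least two words in its subtree.
e.g. "011001101000" and "0110011010000" share the prefix "011001101000" of length 12; no pair shares a longer one.
Longest shared-prefix length: 12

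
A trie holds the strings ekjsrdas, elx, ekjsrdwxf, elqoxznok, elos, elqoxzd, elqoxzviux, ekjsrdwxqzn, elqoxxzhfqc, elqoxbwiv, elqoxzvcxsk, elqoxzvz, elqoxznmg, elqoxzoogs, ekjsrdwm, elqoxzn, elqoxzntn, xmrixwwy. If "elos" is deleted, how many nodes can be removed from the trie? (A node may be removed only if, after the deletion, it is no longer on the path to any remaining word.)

2

A node on "elos"'s path can go only if nothing else ends at it or branches off below it.
The suffix "os" (2 nodes) is used only by "elos"; the node for "el" still has the child "x", so pruning stops there.
Nodes removed: 2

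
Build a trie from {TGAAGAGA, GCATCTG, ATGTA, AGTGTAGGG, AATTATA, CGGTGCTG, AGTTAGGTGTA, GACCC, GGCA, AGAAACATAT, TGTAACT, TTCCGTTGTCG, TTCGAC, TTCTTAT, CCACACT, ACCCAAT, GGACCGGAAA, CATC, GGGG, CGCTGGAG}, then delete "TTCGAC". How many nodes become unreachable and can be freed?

A node on "TTCGAC"'s path can go only if nothing else ends at it or branches off below it.
The suffix "GAC" (3 nodes) is used only by "TTCGAC"; the node for "TTC" still has the child "C", so pruning stops there.
Nodes removed: 3

3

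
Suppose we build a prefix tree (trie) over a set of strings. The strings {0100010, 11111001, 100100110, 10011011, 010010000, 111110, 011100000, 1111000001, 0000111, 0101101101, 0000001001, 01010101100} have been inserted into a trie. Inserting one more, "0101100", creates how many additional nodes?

1

The longest prefix of "0101100" already in the trie is "010110" (length 6).
Each of the 1 remaining characters creates one node.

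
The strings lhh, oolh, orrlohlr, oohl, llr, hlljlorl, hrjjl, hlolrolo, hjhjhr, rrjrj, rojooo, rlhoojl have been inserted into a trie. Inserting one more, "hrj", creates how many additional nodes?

0

"hrj" is already a full path in the trie; only an end-marker is added.
No new nodes are needed: 0.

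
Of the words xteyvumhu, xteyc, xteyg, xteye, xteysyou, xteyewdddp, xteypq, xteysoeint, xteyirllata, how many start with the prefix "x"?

9

Traverse to the node for "x", then collect every word in that subtree.
Matches: "xteyc", "xteye", "xteyewdddp", "xteyg", "xteyirllata", "xteypq", "xteysoeint", "xteysyou", "xteyvumhu"
Count: 9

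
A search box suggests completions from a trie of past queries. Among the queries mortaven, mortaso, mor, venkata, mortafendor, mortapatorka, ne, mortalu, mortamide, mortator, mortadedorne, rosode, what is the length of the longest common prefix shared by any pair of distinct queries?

Look for the deepest trie node that still has at least two words in its subtree.
"mortadedorne" and "mortafendor" agree on "morta" (5 characters) before diverging; nothing deeper is shared.
Longest shared-prefix length: 5

5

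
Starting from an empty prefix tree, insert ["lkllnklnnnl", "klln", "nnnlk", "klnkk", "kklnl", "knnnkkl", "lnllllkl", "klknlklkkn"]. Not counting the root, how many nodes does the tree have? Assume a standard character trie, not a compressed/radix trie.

48

Count nodes per top-level branch (shared prefixes stored once):
  'k'-branch (kklnl, klknlklkkn, klln, klnkk, knnnkkl): 25 nodes
  'l'-branch (lkllnklnnnl, lnllllkl): 18 nodes
  'n'-branch (nnnlk): 5 nodes
Sum: 48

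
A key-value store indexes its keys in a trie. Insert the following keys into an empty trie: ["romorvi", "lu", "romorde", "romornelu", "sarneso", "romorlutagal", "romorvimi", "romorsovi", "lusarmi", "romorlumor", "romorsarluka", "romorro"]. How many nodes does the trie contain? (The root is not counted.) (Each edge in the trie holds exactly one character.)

51

Count nodes per top-level branch (shared prefixes stored once):
  'l'-branch (lu, lusarmi): 7 nodes
  'r'-branch (romorde, romorlumor, romorlutagal, romornelu, romorro, romorsarluka, romorsovi, romorvi, romorvimi): 37 nodes
  's'-branch (sarneso): 7 nodes
Sum: 51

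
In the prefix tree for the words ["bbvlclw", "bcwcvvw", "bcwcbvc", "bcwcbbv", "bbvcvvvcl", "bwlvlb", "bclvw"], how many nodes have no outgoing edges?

7

A leaf is a node with no children — equivalently, the end of a word that is not a proper prefix of any other stored word.
Those words: "bbvcvvvcl", "bbvlclw", "bclvw", "bcwcbbv", "bcwcbvc", "bcwcvvw", "bwlvlb"
Leaf count: 7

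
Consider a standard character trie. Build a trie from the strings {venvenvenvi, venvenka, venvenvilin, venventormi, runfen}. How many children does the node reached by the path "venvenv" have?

Walk "venvenv" from the root, arriving at one node.
Characters that immediately follow "venvenv" among the stored strings: {e, i}.
That node has 2 child edges.

2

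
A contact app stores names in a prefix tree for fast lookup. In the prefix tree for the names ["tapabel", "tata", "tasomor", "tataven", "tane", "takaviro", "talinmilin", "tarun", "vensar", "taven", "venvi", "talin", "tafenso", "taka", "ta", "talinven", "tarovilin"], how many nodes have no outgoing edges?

13

A leaf is a node with no children — equivalently, the end of a word that is not a proper prefix of any other stored word.
Those words: "tafenso", "takaviro", "talinmilin", "talinven", "tane", "tapabel", "tarovilin", "tarun", "tasomor", "tataven", "taven", "vensar", "venvi"
Leaf count: 13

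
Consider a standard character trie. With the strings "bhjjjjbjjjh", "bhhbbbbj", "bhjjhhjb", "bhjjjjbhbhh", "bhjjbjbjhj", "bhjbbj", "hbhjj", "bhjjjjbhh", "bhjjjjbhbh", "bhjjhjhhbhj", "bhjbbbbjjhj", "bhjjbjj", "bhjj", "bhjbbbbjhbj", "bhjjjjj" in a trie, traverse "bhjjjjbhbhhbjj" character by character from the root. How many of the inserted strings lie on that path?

Walk "bhjjjjbhbhhbjj" from the root; an end-of-word marker is hit whenever a stored word is a prefix of "bhjjjjbhbhhbjj".
Prefixes of the query that are stored words: "bhjj", "bhjjjjbhbh", "bhjjjjbhbhh"
Count: 3

3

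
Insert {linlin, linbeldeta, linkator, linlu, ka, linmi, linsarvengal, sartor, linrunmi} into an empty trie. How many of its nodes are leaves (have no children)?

Leaves are exactly the stored words that no other stored word extends.
Those words: "ka", "linbeldeta", "linkator", "linlin", "linlu", "linmi", "linrunmi", "linsarvengal", "sartor"
Leaf count: 9

9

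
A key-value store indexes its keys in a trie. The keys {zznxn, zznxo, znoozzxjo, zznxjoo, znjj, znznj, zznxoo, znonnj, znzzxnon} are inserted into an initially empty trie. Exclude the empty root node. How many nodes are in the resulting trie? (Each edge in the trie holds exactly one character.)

31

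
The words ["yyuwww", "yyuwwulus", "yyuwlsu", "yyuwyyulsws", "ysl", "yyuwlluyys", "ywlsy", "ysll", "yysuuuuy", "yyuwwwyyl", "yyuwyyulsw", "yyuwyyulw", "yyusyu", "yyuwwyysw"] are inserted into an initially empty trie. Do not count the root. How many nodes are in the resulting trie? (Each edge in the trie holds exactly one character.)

49

Trace insertions, counting only characters that open a new branch:
  "yyuwww" → 6 new (y, y, u, w, w, w)
  "yyuwwulus" → prefix "yyuww" already present; 4 new (u, l, u, s)
  "yyuwlsu" → prefix "yyuw" already present; 3 new (l, s, u)
  "yyuwyyulsws" → prefix "yyuw" already present; 7 new (y, y, u, l, s, w, s)
  "ysl" → prefix "y" already present; 2 new (s, l)
  "yyuwlluyys" → prefix "yyuwl" already present; 5 new (l, u, y, y, s)
  "ywlsy" → prefix "y" already present; 4 new (w, l, s, y)
  "ysll" → prefix "ysl" already present; 1 new (l)
  "yysuuuuy" → prefix "yy" already present; 6 new (s, u, u, u, u, y)
  "yyuwwwyyl" → prefix "yyuwww" already present; 3 new (y, y, l)
  "yyuwyyulsw" → prefix "yyuwyyulsw" already present; 0 new (none)
  "yyuwyyulw" → prefix "yyuwyyul" already present; 1 new (w)
  "yyusyu" → prefix "yyu" already present; 3 new (s, y, u)
  "yyuwwyysw" → prefix "yyuww" already present; 4 new (y, y, s, w)
Total nodes = 6 + 4 + 3 + 7 + 2 + 5 + 4 + 1 + 6 + 3 + 0 + 1 + 3 + 4 = 49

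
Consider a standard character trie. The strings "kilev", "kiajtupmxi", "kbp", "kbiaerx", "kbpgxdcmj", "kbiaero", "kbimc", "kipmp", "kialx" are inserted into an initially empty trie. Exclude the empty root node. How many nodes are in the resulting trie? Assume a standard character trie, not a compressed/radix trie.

34

Trie structure (* marks end of a word):
(root)
└─ k
   ├─ b
   │  ├─ i
   │  │  ├─ a
   │  │  │  └─ e
   │  │  │     └─ r
   │  │  │        ├─ o *
   │  │  │        └─ x *
   │  │  └─ m
   │  │     └─ c *
   │  └─ p *
   │     └─ g
   │        └─ x
   │           └─ d
   │              └─ c
   │                 └─ m
   │                    └─ j *
   └─ i
      ├─ a
      │  ├─ j
      │  │  └─ t
      │  │     └─ u
      │  │        └─ p
      │  │           └─ m
      │  │              └─ x
      │  │                 └─ i *
      │  └─ l
      │     └─ x *
      ├─ l
      │  └─ e
      │     └─ v *
      └─ p
         └─ m
            └─ p *
Counting every labelled node above: 34.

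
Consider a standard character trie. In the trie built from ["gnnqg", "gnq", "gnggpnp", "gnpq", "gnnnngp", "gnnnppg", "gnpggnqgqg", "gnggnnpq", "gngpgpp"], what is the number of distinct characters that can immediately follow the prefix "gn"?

4

The children of the "gn" node are the distinct next characters among strings starting with "gn".
Distinct next characters after "gn": g, n, p, q.
That node has 4 child edges.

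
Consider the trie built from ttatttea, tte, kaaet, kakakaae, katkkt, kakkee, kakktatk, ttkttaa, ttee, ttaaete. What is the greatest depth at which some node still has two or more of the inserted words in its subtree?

Look for the deepest trie node that still has at least two words in its subtree.
e.g. "kakkee" and "kakktatk" share the prefix "kakk" of length 4; no pair shares a longer one.
Longest shared-prefix length: 4

4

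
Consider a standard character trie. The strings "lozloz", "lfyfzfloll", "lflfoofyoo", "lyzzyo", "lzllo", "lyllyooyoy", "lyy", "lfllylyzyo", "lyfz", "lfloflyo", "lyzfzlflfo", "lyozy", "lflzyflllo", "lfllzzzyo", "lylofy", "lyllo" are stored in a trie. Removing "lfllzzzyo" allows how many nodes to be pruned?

Walk "lfllzzzyo" from the leaf back toward the root, removing each node that no remaining word uses.
The suffix "zzzyo" (5 nodes) is used only by "lfllzzzyo"; the node for "lfll" still has the child "y", so pruning stops there.
Nodes removed: 5

5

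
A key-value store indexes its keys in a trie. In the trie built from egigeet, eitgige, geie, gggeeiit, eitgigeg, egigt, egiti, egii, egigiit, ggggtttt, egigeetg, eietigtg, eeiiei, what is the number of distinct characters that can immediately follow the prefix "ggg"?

2

The children of the "ggg" node are the distinct next characters among strings starting with "ggg".
Characters that immediately follow "ggg" among the stored strings: {e, g}.
That node has 2 child edges.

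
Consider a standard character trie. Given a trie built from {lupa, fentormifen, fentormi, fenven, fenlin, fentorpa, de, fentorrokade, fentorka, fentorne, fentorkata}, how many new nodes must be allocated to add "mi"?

2

Nothing in the trie begins with "m"; the whole of "mi" is new.
2 − 0 = 2 new nodes.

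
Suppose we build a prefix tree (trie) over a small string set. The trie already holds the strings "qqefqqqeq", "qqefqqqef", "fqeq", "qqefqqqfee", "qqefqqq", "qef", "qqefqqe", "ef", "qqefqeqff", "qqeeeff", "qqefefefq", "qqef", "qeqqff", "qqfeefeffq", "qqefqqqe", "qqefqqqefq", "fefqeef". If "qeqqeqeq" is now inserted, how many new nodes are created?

4

Walking "qeqqeqeq" from the root, the first 4 characters ("qeqq") follow existing edges; "e" is the first miss.
New nodes needed: |"qeqqeqeq"| − 4 = 8 − 4 = 4.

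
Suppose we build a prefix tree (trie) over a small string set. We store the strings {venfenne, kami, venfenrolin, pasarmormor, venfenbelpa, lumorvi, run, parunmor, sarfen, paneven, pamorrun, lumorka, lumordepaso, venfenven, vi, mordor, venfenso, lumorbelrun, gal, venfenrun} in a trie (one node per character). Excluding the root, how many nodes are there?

For each word, the new-node count is its length minus the longest prefix already in the trie:
  "venfenne" → 8 new (v, e, n, f, e, n, n, e)
  "kami" → 4 new (k, a, m, i)
  "venfenrolin" → prefix "venfen" already present; 5 new (r, o, l, i, n)
  "pasarmormor" → 11 new (p, a, s, a, r, m, o, r, m, o, r)
  "venfenbelpa" → prefix "venfen" already present; 5 new (b, e, l, p, a)
  "lumorvi" → 7 new (l, u, m, o, r, v, i)
  "run" → 3 new (r, u, n)
  "parunmor" → prefix "pa" already present; 6 new (r, u, n, m, o, r)
  "sarfen" → 6 new (s, a, r, f, e, n)
  "paneven" → prefix "pa" already present; 5 new (n, e, v, e, n)
  "pamorrun" → prefix "pa" already present; 6 new (m, o, r, r, u, n)
  "lumorka" → prefix "lumor" already present; 2 new (k, a)
  "lumordepaso" → prefix "lumor" already present; 6 new (d, e, p, a, s, o)
  "venfenven" → prefix "venfen" already present; 3 new (v, e, n)
  "vi" → prefix "v" already present; 1 new (i)
  "mordor" → 6 new (m, o, r, d, o, r)
  "venfenso" → prefix "venfen" already present; 2 new (s, o)
  "lumorbelrun" → prefix "lumor" already present; 6 new (b, e, l, r, u, n)
  "gal" → 3 new (g, a, l)
  "venfenrun" → prefix "venfenr" already present; 2 new (u, n)
Total nodes = 8 + 4 + 5 + 11 + 5 + 7 + 3 + 6 + 6 + 5 + 6 + 2 + 6 + 3 + 1 + 6 + 2 + 6 + 3 + 2 = 97

97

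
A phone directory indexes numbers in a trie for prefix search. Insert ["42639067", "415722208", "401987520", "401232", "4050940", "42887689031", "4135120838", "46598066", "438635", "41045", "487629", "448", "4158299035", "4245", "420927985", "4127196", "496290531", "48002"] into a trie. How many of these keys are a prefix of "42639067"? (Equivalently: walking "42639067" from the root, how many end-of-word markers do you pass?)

Check each prefix of "42639067" against the stored set — each match is an end-marker on the path.
Prefixes of the query that are stored words: "42639067"
Count: 1

1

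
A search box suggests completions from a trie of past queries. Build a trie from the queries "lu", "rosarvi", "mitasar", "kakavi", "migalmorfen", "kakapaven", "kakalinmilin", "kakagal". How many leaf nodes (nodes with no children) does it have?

8

A leaf is a node with no children — equivalently, the end of a word that is not a proper prefix of any other stored word.
Those words: "kakagal", "kakalinmilin", "kakapaven", "kakavi", "lu", "migalmorfen", "mitasar", "rosarvi"
Leaf count: 8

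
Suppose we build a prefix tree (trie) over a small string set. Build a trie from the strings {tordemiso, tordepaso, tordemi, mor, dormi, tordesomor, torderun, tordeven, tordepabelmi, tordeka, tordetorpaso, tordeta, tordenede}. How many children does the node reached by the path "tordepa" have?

The children of the "tordepa" node are the distinct next characters among strings starting with "tordepa".
Characters that immediately follow "tordepa" among the stored strings: {b, s}.
That node has 2 child edges.

2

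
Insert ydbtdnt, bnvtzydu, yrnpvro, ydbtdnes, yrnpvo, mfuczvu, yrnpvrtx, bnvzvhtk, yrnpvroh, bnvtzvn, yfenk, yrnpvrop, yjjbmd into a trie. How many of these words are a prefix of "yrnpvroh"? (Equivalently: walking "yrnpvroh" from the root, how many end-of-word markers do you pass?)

Check each prefix of "yrnpvroh" against the stored set — each match is an end-marker on the path.
Prefixes of the query that are stored words: "yrnpvro", "yrnpvroh"
Count: 2

2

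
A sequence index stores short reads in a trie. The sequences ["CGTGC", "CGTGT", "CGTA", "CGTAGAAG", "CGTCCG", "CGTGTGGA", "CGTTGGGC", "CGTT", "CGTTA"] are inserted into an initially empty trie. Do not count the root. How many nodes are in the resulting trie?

23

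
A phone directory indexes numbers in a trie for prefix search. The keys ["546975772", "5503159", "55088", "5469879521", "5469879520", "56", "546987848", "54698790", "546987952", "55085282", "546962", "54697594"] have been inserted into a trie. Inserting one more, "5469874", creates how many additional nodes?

1

The longest prefix of "5469874" already in the trie is "546987" (length 6).
Each of the 1 remaining characters creates one node.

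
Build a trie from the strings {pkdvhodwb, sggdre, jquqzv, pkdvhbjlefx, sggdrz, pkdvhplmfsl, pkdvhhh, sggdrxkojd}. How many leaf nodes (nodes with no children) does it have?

Leaves are exactly the stored words that no other stored word extends.
Those words: "jquqzv", "pkdvhbjlefx", "pkdvhhh", "pkdvhodwb", "pkdvhplmfsl", "sggdre", "sggdrxkojd", "sggdrz"
Leaf count: 8

8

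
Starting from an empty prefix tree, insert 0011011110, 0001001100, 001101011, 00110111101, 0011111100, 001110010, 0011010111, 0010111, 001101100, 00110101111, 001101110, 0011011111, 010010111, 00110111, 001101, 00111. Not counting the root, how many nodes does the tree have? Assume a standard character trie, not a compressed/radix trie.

50

Count nodes per top-level branch (shared prefixes stored once):
  '0'-branch (0001001100, 0010111, 001101, 001101011, 0011010111, 00110101111, 001101100, 00110111, 001101110, 0011011110, 00110111101, 0011011111, 00111, 001110010, 0011111100, 010010111): 50 nodes
Sum: 50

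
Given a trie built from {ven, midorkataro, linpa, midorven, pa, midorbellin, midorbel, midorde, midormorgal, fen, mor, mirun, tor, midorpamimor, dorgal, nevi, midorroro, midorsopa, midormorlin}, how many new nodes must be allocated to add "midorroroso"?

"midorroro" is already a path in the trie; the remaining "so" must be added.
So 11 − 9 = 2 new nodes.

2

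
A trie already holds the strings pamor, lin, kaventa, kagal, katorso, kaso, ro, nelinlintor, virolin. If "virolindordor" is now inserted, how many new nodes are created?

6

The longest prefix of "virolindordor" already in the trie is "virolin" (length 7).
New nodes needed: |"virolindordor"| − 7 = 13 − 7 = 6.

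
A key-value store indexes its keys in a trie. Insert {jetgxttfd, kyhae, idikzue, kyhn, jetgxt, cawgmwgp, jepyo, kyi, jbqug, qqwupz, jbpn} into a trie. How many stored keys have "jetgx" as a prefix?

2

Filter for entries beginning with "jetgx":
Words under "jetgx": jetgxt, jetgxttfd
Count: 2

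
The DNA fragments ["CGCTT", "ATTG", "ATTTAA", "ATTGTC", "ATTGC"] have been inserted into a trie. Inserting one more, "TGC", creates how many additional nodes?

3

No existing word starts with "T", so every character of "TGC" needs a new node.
3 − 0 = 3 new nodes.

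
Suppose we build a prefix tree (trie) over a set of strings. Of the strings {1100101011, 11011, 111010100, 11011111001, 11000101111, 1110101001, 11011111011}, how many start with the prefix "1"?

7

Traverse to the node for "1", then collect every word in that subtree.
Words under "1": 11000101111, 1100101011, 11011, 11011111001, 11011111011, 111010100, 1110101001
Count: 7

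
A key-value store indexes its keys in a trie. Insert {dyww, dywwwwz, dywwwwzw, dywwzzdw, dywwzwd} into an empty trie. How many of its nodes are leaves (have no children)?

3

A leaf is a node with no children — equivalently, the end of a word that is not a proper prefix of any other stored word.
Those words: "dywwwwzw", "dywwzwd", "dywwzzdw"
Leaf count: 3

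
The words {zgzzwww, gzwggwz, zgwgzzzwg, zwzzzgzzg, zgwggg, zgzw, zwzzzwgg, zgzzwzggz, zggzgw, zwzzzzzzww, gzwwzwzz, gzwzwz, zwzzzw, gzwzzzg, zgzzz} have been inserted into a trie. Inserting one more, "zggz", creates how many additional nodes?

0

"zggz" is already a full path in the trie; only an end-marker is added.
No new nodes are needed: 0.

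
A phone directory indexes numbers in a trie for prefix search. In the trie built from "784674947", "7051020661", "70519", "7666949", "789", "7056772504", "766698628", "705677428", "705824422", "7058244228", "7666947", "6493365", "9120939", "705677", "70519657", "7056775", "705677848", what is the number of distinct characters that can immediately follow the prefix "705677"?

Follow the path "705677" to its node, then look at its outgoing edges.
Characters that immediately follow "705677" among the stored strings: {2, 4, 5, 8}.
That node has 4 child edges.

4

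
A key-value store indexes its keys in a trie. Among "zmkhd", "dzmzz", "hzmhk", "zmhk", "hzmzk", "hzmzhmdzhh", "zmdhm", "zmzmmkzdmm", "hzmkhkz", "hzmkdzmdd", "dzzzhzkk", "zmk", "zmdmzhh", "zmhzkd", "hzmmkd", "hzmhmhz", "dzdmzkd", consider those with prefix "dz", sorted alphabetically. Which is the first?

Filter for "dz…" and sort: "dzdmzkd", "dzmzz", "dzzzhzkk"
The 1st is dzdmzkd.

dzdmzkd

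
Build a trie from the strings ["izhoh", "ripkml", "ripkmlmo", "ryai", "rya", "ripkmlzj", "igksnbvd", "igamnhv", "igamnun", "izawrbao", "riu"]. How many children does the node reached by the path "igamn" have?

Follow the path "igamn" to its node, then look at its outgoing edges.
Distinct next characters after "igamn": h, u.
That node has 2 child edges.

2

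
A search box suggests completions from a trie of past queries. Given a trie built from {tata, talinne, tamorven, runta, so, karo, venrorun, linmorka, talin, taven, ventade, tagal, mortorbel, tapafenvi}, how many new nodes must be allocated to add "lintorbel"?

6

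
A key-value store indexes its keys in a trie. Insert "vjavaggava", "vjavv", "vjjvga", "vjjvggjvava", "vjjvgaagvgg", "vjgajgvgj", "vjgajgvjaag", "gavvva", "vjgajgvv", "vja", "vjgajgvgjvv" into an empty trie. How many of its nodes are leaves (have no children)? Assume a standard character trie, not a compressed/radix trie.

A leaf is a node with no children — equivalently, the end of a word that is not a proper prefix of any other stored word.
Those words: "gavvva", "vjavaggava", "vjavv", "vjgajgvgjvv", "vjgajgvjaag", "vjgajgvv", "vjjvgaagvgg", "vjjvggjvava"
Leaf count: 8

8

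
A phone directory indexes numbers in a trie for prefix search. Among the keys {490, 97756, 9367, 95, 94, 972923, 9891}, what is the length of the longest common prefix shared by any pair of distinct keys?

2

Equivalently: take the maximum, over all pairs, of their longest common prefix length.
"972923" and "97756" agree on "97" (2 characters) before diverging; nothing deeper is shared.
Longest shared-prefix length: 2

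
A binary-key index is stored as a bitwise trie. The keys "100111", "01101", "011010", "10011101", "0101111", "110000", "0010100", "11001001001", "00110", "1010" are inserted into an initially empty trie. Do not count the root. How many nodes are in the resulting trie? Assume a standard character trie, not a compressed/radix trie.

41

Trace insertions, counting only characters that open a new branch:
  "100111" → 6 new (1, 0, 0, 1, 1, 1)
  "01101" → 5 new (0, 1, 1, 0, 1)
  "011010" → prefix "01101" already present; 1 new (0)
  "10011101" → prefix "100111" already present; 2 new (0, 1)
  "0101111" → prefix "01" already present; 5 new (0, 1, 1, 1, 1)
  "110000" → prefix "1" already present; 5 new (1, 0, 0, 0, 0)
  "0010100" → prefix "0" already present; 6 new (0, 1, 0, 1, 0, 0)
  "11001001001" → prefix "1100" already present; 7 new (1, 0, 0, 1, 0, 0, 1)
  "00110" → prefix "001" already present; 2 new (1, 0)
  "1010" → prefix "10" already present; 2 new (1, 0)
Total nodes = 6 + 5 + 1 + 2 + 5 + 5 + 6 + 7 + 2 + 2 = 41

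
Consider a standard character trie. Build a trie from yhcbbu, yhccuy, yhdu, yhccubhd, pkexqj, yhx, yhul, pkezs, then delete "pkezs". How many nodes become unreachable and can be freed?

2

After clearing the end-marker at "pkezs", prune upward until reaching a node still needed by another word.
The suffix "zs" (2 nodes) is used only by "pkezs"; the node for "pke" still has the child "x", so pruning stops there.
Nodes removed: 2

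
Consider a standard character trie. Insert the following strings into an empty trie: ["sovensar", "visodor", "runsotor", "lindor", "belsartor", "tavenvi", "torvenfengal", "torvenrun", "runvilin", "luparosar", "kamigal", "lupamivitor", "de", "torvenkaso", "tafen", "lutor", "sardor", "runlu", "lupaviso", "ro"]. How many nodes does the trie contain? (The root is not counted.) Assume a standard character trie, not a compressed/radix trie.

110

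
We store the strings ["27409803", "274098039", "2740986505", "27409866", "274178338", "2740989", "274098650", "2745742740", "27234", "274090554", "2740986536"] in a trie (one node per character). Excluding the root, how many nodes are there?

37

Count nodes per top-level branch (shared prefixes stored once):
  '2'-branch (27234, 274090554, 27409803, 274098039, 274098650, 2740986505, 2740986536, 27409866, 2740989, 274178338, 2745742740): 37 nodes
Sum: 37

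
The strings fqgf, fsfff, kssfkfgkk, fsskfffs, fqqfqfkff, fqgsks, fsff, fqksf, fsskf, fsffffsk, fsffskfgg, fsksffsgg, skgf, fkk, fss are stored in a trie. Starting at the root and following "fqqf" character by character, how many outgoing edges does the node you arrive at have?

1

Walk "fqqf" from the root, arriving at one node.
Characters that immediately follow "fqqf" among the stored strings: {q}.
That node has 1 child edge.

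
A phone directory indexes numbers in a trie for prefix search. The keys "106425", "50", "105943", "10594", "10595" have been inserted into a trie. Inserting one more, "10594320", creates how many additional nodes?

2

The longest prefix of "10594320" already in the trie is "105943" (length 6).
Each of the 2 remaining characters creates one node.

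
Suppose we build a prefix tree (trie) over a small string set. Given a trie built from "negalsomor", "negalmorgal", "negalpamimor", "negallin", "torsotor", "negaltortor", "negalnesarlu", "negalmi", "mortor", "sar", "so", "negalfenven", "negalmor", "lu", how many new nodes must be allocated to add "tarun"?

4

"t" is already a path in the trie; the remaining "arun" must be added.
Each of the 4 remaining characters creates one node.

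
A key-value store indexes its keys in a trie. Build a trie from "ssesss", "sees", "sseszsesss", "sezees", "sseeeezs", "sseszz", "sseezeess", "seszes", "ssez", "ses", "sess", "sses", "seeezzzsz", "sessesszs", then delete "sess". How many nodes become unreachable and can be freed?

Walk "sess" from the leaf back toward the root, removing each node that no remaining word uses.
Every node on "sess" is still needed (e.g. by "sessesszs"), so nothing is freed.
Nodes removed: 0

0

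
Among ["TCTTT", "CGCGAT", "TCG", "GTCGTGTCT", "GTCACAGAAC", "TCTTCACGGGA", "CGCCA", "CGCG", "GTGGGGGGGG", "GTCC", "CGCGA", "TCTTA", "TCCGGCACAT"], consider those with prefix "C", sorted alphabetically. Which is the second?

Filter for "C…" and sort: "CGCCA", "CGCG", "CGCGA", "CGCGAT"
Position 2: CGCG

CGCG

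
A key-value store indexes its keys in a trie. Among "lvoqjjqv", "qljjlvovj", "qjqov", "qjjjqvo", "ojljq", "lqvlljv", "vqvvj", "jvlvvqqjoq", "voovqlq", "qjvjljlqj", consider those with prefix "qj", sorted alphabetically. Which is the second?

qjqov

DFS of the "qj" subtree visits, in order: "qjjjqvo", "qjqov", "qjvjljlqj"
The 2nd is qjqov.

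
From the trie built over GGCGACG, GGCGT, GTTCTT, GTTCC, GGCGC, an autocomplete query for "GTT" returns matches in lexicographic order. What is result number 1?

GTTCC

Words with prefix "GTT", in lexicographic order: "GTTCC", "GTTCTT"
The 1st is GTTCC.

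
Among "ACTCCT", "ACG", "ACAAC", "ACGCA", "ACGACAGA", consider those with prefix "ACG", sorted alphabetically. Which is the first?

ACG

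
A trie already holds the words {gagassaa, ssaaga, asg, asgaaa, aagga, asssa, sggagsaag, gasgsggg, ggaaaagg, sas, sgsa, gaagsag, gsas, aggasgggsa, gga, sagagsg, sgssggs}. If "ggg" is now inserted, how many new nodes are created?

Walking "ggg" from the root, the first 2 characters ("gg") follow existing edges; "g" is the first miss.
So 3 − 2 = 1 new nodes.

1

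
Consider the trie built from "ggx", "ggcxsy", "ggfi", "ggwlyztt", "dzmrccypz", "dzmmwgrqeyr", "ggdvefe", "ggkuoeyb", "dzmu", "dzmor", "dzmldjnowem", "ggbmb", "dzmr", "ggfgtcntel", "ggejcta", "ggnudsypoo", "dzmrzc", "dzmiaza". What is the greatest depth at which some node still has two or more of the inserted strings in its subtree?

The deepest shared node is where two words last agree before diverging.
"dzmr" and "dzmrccypz" agree on "dzmr" (4 characters) before diverging; nothing deeper is shared.
Longest shared-prefix length: 4

4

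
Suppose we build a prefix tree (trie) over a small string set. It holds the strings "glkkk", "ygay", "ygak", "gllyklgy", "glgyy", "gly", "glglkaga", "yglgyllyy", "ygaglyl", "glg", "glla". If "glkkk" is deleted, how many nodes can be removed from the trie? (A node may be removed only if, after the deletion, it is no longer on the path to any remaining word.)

A node on "glkkk"'s path can go only if nothing else ends at it or branches off below it.
The suffix "kkk" (3 nodes) is used only by "glkkk"; the node for "gl" still has the child "l", so pruning stops there.
Nodes removed: 3

3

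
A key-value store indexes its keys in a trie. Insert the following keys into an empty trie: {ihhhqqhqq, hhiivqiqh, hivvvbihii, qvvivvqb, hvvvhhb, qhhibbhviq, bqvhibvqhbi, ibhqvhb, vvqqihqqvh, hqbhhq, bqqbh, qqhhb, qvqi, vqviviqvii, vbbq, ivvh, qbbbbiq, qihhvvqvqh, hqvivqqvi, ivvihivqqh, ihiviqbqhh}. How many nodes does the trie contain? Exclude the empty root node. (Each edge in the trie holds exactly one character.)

Trace insertions, counting only characters that open a new branch:
  "ihhhqqhqq" → 9 new (i, h, h, h, q, q, h, q, q)
  "hhiivqiqh" → 9 new (h, h, i, i, v, q, i, q, h)
  "hivvvbihii" → prefix "h" already present; 9 new (i, v, v, v, b, i, h, i, i)
  "qvvivvqb" → 8 new (q, v, v, i, v, v, q, b)
  "hvvvhhb" → prefix "h" already present; 6 new (v, v, v, h, h, b)
  "qhhibbhviq" → prefix "q" already present; 9 new (h, h, i, b, b, h, v, i, q)
  "bqvhibvqhbi" → 11 new (b, q, v, h, i, b, v, q, h, b, i)
  "ibhqvhb" → prefix "i" already present; 6 new (b, h, q, v, h, b)
  "vvqqihqqvh" → 10 new (v, v, q, q, i, h, q, q, v, h)
  "hqbhhq" → prefix "h" already present; 5 new (q, b, h, h, q)
  "bqqbh" → prefix "bq" already present; 3 new (q, b, h)
  "qqhhb" → prefix "q" already present; 4 new (q, h, h, b)
  "qvqi" → prefix "qv" already present; 2 new (q, i)
  "vqviviqvii" → prefix "v" already present; 9 new (q, v, i, v, i, q, v, i, i)
  "vbbq" → prefix "v" already present; 3 new (b, b, q)
  "ivvh" → prefix "i" already present; 3 new (v, v, h)
  "qbbbbiq" → prefix "q" already present; 6 new (b, b, b, b, i, q)
  "qihhvvqvqh" → prefix "q" already present; 9 new (i, h, h, v, v, q, v, q, h)
  "hqvivqqvi" → prefix "hq" already present; 7 new (v, i, v, q, q, v, i)
  "ivvihivqqh" → prefix "ivv" already present; 7 new (i, h, i, v, q, q, h)
  "ihiviqbqhh" → prefix "ih" already present; 8 new (i, v, i, q, b, q, h, h)
Total nodes = 9 + 9 + 9 + 8 + 6 + 9 + 11 + 6 + 10 + 5 + 3 + 4 + 2 + 9 + 3 + 3 + 6 + 9 + 7 + 7 + 8 = 143

143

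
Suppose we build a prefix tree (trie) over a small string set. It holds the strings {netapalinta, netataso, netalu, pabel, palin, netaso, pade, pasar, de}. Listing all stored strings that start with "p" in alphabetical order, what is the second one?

Filter for "p…" and sort: "pabel", "pade", "palin", "pasar"
Position 2: pade

pade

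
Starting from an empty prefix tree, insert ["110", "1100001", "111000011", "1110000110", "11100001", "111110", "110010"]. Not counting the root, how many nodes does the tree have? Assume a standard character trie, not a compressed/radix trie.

Trace insertions, counting only characters that open a new branch:
  "110" → 3 new (1, 1, 0)
  "1100001" → prefix "110" already present; 4 new (0, 0, 0, 1)
  "111000011" → prefix "11" already present; 7 new (1, 0, 0, 0, 0, 1, 1)
  "1110000110" → prefix "111000011" already present; 1 new (0)
  "11100001" → prefix "11100001" already present; 0 new (none)
  "111110" → prefix "111" already present; 3 new (1, 1, 0)
  "110010" → prefix "1100" already present; 2 new (1, 0)
Total nodes = 3 + 4 + 7 + 1 + 0 + 3 + 2 = 20

20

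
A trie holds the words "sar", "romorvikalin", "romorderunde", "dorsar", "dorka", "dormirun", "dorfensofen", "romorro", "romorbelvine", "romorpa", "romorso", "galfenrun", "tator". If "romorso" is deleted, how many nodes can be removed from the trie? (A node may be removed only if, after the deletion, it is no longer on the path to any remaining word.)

2

A node on "romorso"'s path can go only if nothing else ends at it or branches off below it.
The suffix "so" (2 nodes) is used only by "romorso"; the node for "romor" still has the child "v", so pruning stops there.
Nodes removed: 2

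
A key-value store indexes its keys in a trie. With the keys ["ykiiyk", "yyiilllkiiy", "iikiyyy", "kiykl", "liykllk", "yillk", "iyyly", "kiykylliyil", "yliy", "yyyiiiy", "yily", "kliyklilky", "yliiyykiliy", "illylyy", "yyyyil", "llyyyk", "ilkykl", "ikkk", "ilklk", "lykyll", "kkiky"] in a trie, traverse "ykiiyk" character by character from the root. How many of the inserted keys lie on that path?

Traverse "ykiiyk" character by character; count nodes along the way that are marked as word ends.
Prefixes of the query that are stored words: "ykiiyk"
Count: 1

1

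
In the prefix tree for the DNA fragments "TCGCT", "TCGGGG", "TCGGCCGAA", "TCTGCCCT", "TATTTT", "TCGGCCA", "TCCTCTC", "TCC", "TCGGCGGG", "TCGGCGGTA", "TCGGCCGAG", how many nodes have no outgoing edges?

10

Leaves are exactly the stored words that no other stored word extends.
Those words: "TATTTT", "TCCTCTC", "TCGCT", "TCGGCCA", "TCGGCCGAA", "TCGGCCGAG", "TCGGCGGG", "TCGGCGGTA", "TCGGGG", "TCTGCCCT"
Leaf count: 10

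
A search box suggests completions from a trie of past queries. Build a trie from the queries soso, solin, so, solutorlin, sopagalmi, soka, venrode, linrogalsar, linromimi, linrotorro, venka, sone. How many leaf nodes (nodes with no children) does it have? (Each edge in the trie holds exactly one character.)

11

A leaf is a node with no children — equivalently, the end of a word that is not a proper prefix of any other stored word.
Those words: "linrogalsar", "linromimi", "linrotorro", "soka", "solin", "solutorlin", "sone", "sopagalmi", "soso", "venka", "venrode"
Leaf count: 11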